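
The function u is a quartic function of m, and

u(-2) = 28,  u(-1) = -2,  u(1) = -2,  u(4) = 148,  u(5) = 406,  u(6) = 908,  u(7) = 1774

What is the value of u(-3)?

134

Write u(m) = am^4 + bm³ + cm² + dm + e; the 7 given values yield a linear system in the 5 coefficients.
Solving, u(m) = m^4 - 2m³ + m² + 2m - 4.
Then u(-3) = 134.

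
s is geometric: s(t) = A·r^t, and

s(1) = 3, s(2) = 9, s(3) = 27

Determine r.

3

Consecutive ratio: 9/3 = 3, and 27/9 = 3, so r = 3.
Then A·3^1 = 3 gives A = 1, and s(t) = 1·3^t.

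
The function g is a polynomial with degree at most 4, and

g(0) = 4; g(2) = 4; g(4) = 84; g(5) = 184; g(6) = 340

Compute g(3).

28

Write g(m) = am^4 + bm³ + cm² + dm + e; the 5 given values yield a linear system in the 5 coefficients.
Solving, the leading coefficient vanishes, and g(m) = 2m³ - 2m² - 4m + 4.
Then g(3) = 28.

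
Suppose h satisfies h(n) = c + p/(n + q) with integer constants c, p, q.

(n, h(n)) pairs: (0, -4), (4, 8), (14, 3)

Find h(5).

(h(n) − c)(n + q) = p for each data point; the three points give a linear system in c and q, then p follows.
Solving: c = 2, q = -2, p = 12, so h(n) = 2 + 12/(n − 2).
Then h(5) = 2 + 12/3 = 6.

6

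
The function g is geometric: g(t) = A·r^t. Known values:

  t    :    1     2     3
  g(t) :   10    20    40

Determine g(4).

Consecutive ratio: 20/10 = 2, and 40/20 = 2, so r = 2.
Then A·2^1 = 10 gives A = 5, and g(t) = 5·2^t.
g(4) = 5·2^4 = 80.

80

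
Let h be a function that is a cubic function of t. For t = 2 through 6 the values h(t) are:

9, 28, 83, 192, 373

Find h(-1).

First differences: 19, 55, 109, 181. Second differences: 36, 54, 72. Third differences: 18, 18.
Level-3 differences are constant, so h has degree 3.
Fitting a degree-3 polynomial gives h(t) = 3t³ - 9t² + 7t + 7.
Then h(-1) = -12.

-12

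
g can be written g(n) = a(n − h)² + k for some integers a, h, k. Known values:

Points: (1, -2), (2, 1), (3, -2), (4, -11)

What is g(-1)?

-26

First differences 3, -3, -9; second difference -6 = 2a, so a = -3.
Expanding, the n-coefficient is −2ah = 6h; matching it to the data gives h = 2, and then k = 1.
So g(n) = -3(n − 2)² + 1.
g(-1) = -3·(-3)² + 1 = -26.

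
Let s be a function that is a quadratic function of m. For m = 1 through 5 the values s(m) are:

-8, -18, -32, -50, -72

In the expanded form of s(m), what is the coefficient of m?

First differences: -10, -14, -18, -22. Second differences: -4, -4, -4.
Level-2 differences are constant, so s has degree 2.
Fitting a degree-2 polynomial gives s(m) = -2m² - 4m - 2.
The coefficient of m is -4.

-4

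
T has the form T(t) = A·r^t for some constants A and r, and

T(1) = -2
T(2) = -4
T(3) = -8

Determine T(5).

-32

Consecutive ratio: -4/(-2) = 2, and -8/(-4) = 2, so r = 2.
Then A·2^1 = -2 gives A = -1, and T(t) = -1·2^t.
T(5) = -1·2^5 = -32.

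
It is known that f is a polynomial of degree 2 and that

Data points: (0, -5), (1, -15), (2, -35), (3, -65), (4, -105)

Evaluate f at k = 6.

Write f(k) = ak² + bk + c; the 5 given values yield a linear system in the 3 coefficients.
Solving, f(k) = -5k² - 5k - 5.
Then f(6) = -215.

-215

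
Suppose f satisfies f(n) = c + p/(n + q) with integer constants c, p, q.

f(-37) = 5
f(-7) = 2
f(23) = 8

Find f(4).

46

(f(n) − c)(n + q) = p for each data point; the three points give a linear system in c and q, then p follows.
Solving: c = 6, q = -3, p = 40, so f(n) = 6 + 40/(n − 3).
Then f(4) = 6 + 40/1 = 46.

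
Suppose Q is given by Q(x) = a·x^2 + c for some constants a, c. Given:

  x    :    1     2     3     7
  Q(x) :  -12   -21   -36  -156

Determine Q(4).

-57

From Q(1) = -12 and Q(2) = -21: 1a + c = -12 and 4a + c = -21.
Subtracting: 3a = -9, so a = -3; then c = -12 − (-3)·1 = -9.
So Q(x) = -3x² − 9, and Q(4) = -57.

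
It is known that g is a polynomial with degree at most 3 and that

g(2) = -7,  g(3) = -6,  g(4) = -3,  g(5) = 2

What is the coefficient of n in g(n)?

First differences: 1, 3, 5. Second differences: 2, 2.
Level-2 differences are constant, so g has degree 2.
Fitting a degree-2 polynomial gives g(n) = n² - 4n - 3.
The coefficient of n is -4.

-4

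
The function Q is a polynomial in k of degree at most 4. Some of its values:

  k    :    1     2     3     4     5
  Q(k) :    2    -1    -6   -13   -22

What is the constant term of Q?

Write Q(k) = ak^4 + bk³ + ck² + dk + e; the 5 given values yield a linear system in the 5 coefficients.
Solving, the top 2 coefficients vanish, and Q(k) = -k² + 3.
The constant term is Q(0) = 3.

3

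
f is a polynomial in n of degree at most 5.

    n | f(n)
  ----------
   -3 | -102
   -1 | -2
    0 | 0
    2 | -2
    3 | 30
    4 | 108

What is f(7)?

798

Write f(n) = an^5 + bn^4 + cn³ + dn² + en + p; the 6 given values yield a linear system in the 6 coefficients.
Solving, the top 2 coefficients vanish, and f(n) = 3n³ - 4n² - 5n.
Then f(7) = 798.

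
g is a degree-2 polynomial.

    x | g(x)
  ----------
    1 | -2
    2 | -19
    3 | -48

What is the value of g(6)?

Write g(x) = ax² + bx + c; the 3 given values yield a linear system in the 3 coefficients.
Solving, g(x) = -6x² + x + 3.
Then g(6) = -207.

-207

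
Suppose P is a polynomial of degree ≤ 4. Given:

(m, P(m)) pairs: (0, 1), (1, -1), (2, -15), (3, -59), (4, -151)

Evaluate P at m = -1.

9

Write P(m) = am^4 + bm³ + cm² + dm + e; the 5 given values yield a linear system in the 5 coefficients.
Solving, the leading coefficient vanishes, and P(m) = -3m³ + 3m² - 2m + 1.
Then P(-1) = 9.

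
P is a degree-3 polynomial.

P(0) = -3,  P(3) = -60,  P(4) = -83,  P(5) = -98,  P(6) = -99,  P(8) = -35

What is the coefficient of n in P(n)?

-4

Write P(n) = an³ + bn² + cn + d; the 6 given values yield a linear system in the 4 coefficients.
Solving, P(n) = n³ - 8n² - 4n - 3.
The coefficient of n is -4.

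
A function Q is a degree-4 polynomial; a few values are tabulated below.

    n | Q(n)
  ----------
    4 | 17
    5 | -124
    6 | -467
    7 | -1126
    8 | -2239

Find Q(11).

Write Q(n) = an^4 + bn³ + cn² + dn + e; the 5 given values yield a linear system in the 5 coefficients.
Solving, Q(n) = -n^4 + 3n³ + 5n² + 1.
Then Q(11) = -10042.

-10042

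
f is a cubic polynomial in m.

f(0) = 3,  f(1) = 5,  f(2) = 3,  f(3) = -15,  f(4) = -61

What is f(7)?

-487

Write f(m) = am³ + bm² + cm + d; the 5 given values yield a linear system in the 4 coefficients.
Solving, f(m) = -2m³ + 4m² + 3.
Then f(7) = -487.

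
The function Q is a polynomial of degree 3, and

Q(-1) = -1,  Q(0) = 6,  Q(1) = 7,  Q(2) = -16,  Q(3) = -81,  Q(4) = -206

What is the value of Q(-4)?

122

First differences: 7, 1, -23, -65, -125. Second differences: -6, -24, -42, -60. Third differences: -18, -18, -18.
Level-3 differences are constant, so Q has degree 3.
Fitting a degree-3 polynomial gives Q(n) = -3n³ - 3n² + 7n + 6.
Then Q(-4) = 122.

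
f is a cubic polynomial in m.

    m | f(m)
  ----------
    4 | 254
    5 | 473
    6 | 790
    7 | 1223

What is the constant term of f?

Write f(m) = am³ + bm² + cm + d; the 4 given values yield a linear system in the 4 coefficients.
Solving, f(m) = 3m³ + 4m² - 2.
The constant term is f(0) = -2.

-2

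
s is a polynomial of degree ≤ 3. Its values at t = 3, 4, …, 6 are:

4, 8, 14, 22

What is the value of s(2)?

First differences: 4, 6, 8. Second differences: 2, 2.
Level-2 differences are constant, so s has degree 2.
Fitting a degree-2 polynomial gives s(t) = t² - 3t + 4.
Then s(2) = 2.

2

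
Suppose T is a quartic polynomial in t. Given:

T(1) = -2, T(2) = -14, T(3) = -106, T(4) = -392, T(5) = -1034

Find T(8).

-7436

Write T(t) = at^4 + bt³ + ct² + dt + e; the 5 given values yield a linear system in the 5 coefficients.
Solving, T(t) = -2t^4 + t³ + 4t² - t - 4.
Then T(8) = -7436.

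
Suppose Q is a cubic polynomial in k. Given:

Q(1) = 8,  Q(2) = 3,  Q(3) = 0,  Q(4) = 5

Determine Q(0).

9

Write Q(k) = ak³ + bk² + ck + d; the 4 given values yield a linear system in the 4 coefficients.
Solving, Q(k) = k³ - 5k² + 3k + 9.
Then Q(0) = 9.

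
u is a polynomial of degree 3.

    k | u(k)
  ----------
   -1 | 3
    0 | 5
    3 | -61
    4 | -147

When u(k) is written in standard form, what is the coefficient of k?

2

Write u(k) = ak³ + bk² + ck + d; the 4 given values yield a linear system in the 4 coefficients.
Solving, u(k) = -2k³ - 2k² + 2k + 5.
The coefficient of k is 2.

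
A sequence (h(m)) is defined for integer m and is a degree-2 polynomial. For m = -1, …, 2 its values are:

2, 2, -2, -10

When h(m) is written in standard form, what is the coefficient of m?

Write h(m) = am² + bm + c; the 4 given values yield a linear system in the 3 coefficients.
Solving, h(m) = -2m² - 2m + 2.
The coefficient of m is -2.

-2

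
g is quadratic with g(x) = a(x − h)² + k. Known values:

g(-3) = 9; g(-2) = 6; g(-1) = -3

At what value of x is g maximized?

-3

First differences -3, -9; second difference -6 = 2a, so a = -3.
Expanding, the x-coefficient is −2ah = 6h; matching it to the data gives h = -3, and then k = 9.
So g(x) = -3(x + 3)² + 9.
Hence h = -3.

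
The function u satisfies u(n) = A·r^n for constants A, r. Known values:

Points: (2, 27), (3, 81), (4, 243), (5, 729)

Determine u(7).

Consecutive ratio: 81/27 = 3, and 243/81 = 3, so r = 3.
Then A·3^2 = 27 gives A = 3, and u(n) = 3·3^n.
u(7) = 3·3^7 = 6561.

6561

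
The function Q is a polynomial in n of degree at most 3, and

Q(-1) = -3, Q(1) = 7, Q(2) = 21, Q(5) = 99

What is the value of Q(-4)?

Write Q(n) = an³ + bn² + cn + d; the 4 given values yield a linear system in the 4 coefficients.
Solving, the leading coefficient vanishes, and Q(n) = 3n² + 5n - 1.
Then Q(-4) = 27.

27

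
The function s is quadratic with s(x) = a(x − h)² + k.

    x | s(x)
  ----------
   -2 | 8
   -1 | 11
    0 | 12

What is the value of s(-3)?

3

First differences 3, 1; second difference -2 = 2a, so a = -1.
Expanding, the x-coefficient is −2ah = 2h; matching it to the data gives h = 0, and then k = 12.
So s(x) = -1(x + 0)² + 12.
s(-3) = -1·(-3)² + 12 = 3.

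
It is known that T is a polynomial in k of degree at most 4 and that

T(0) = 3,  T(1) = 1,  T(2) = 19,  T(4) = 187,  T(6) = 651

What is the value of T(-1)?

Write T(k) = ak^4 + bk³ + ck² + dk + e; the 5 given values yield a linear system in the 5 coefficients.
Solving, the leading coefficient vanishes, and T(k) = 3k³ + k² - 6k + 3.
Then T(-1) = 7.

7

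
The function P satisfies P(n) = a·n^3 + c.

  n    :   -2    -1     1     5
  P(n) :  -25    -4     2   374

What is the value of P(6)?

647

From P(-2) = -25 and P(-1) = -4: -8a + c = -25 and -1a + c = -4.
Subtracting: 7a = 21, so a = 3; then c = -25 − 3·(-8) = -1.
So P(n) = 3n³ − 1, and P(6) = 647.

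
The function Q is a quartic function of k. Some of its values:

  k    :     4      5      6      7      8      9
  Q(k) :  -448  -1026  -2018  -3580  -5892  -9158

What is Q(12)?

Write Q(k) = ak^4 + bk³ + ck² + dk + e; the 6 given values yield a linear system in the 5 coefficients.
Solving, Q(k) = -k^4 - 4k³ + 4k² - k + 4.
Then Q(12) = -27080.

-27080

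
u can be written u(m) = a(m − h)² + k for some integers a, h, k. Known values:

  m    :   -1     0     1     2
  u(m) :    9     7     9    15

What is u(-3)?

25

First differences -2, 2, 6; second difference 4 = 2a, so a = 2.
Expanding, the m-coefficient is −2ah = -4h; matching it to the data gives h = 0, and then k = 7.
So u(m) = 2(m + 0)² + 7.
u(-3) = 2·(-3)² + 7 = 25.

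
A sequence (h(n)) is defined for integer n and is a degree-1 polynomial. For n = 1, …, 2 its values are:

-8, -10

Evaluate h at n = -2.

-2

Write h(n) = an + b; the 2 given values yield a linear system in the 2 coefficients.
Solving, h(n) = -2n - 6.
Then h(-2) = -2.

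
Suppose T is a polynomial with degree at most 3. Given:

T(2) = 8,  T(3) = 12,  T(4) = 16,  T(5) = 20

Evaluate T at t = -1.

First differences: 4, 4, 4.
Level-1 differences are constant, so T has degree 1.
Fitting a degree-1 polynomial gives T(t) = 4t.
Then T(-1) = -4.

-4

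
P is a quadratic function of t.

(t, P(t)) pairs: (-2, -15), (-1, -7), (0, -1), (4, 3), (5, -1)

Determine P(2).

Write P(t) = at² + bt + c; the 5 given values yield a linear system in the 3 coefficients.
Solving, P(t) = -t² + 5t - 1.
Then P(2) = 5.

5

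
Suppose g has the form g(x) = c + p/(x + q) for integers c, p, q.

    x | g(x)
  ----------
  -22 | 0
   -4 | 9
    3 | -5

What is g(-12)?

(g(x) − c)(x + q) = p for each data point; the three points give a linear system in c and q, then p follows.
Solving: c = -1, q = 2, p = -20, so g(x) = -1 − 20/(x + 2).
Then g(-12) = -1 − 20/(-10) = 1.

1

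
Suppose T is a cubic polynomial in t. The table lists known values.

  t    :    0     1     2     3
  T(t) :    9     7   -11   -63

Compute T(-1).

Write T(t) = at³ + bt² + ct + d; the 4 given values yield a linear system in the 4 coefficients.
Solving, T(t) = -3t³ + t² + 9.
Then T(-1) = 13.

13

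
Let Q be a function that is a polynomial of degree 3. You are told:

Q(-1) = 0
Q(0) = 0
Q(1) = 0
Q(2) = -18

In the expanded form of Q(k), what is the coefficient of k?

3

Write Q(k) = ak³ + bk² + ck + d; the 4 given values yield a linear system in the 4 coefficients.
Solving, Q(k) = -3k³ + 3k.
The coefficient of k is 3.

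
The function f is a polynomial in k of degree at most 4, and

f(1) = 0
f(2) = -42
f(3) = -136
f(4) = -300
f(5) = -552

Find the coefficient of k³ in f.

Write f(k) = ak^4 + bk³ + ck² + dk + e; the 5 given values yield a linear system in the 5 coefficients.
Solving, the leading coefficient vanishes, and f(k) = -3k³ - 8k² + 3k + 8.
The coefficient of k³ is -3.

-3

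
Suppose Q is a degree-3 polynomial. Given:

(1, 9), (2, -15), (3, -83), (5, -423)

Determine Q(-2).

-3

Write Q(x) = ax³ + bx² + cx + d; the 4 given values yield a linear system in the 4 coefficients.
Solving, Q(x) = -3x³ - 4x² + 9x + 7.
Then Q(-2) = -3.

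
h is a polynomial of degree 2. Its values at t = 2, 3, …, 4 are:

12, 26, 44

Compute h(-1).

Write h(t) = at² + bt + c; the 3 given values yield a linear system in the 3 coefficients.
Solving, h(t) = 2t² + 4t - 4.
Then h(-1) = -6.

-6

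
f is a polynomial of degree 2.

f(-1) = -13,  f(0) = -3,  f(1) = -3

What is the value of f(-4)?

-103

Write f(n) = an² + bn + c; the 3 given values yield a linear system in the 3 coefficients.
Solving, f(n) = -5n² + 5n - 3.
Then f(-4) = -103.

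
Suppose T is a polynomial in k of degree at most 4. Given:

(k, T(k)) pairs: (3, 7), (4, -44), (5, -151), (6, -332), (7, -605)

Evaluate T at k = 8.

Write T(k) = ak^4 + bk³ + ck² + dk + e; the 5 given values yield a linear system in the 5 coefficients.
Solving, the leading coefficient vanishes, and T(k) = -3k³ + 8k² + 4k + 4.
Then T(8) = -988.

-988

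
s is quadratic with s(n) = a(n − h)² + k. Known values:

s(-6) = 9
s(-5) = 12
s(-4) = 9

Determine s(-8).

First differences 3, -3; second difference -6 = 2a, so a = -3.
Expanding, the n-coefficient is −2ah = 6h; matching it to the data gives h = -5, and then k = 12.
So s(n) = -3(n + 5)² + 12.
s(-8) = -3·(-3)² + 12 = -15.

-15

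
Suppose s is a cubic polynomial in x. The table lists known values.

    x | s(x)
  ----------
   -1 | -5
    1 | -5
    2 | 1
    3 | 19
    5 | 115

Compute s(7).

331

Write s(x) = ax³ + bx² + cx + d; the 5 given values yield a linear system in the 4 coefficients.
Solving, s(x) = x³ - x - 5.
Then s(7) = 331.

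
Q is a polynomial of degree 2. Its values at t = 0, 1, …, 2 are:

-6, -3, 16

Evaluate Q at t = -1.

Write Q(t) = at² + bt + c; the 3 given values yield a linear system in the 3 coefficients.
Solving, Q(t) = 8t² - 5t - 6.
Then Q(-1) = 7.

7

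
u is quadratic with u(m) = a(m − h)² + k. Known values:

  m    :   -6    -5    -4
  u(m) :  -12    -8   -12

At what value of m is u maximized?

First differences 4, -4; second difference -8 = 2a, so a = -4.
Expanding, the m-coefficient is −2ah = 8h; matching it to the data gives h = -5, and then k = -8.
So u(m) = -4(m + 5)² − 8.
Hence h = -5.

-5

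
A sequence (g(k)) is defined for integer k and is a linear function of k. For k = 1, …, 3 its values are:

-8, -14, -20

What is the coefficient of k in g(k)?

First differences: -6, -6.
Level-1 differences are constant, so g has degree 1.
Fitting a degree-1 polynomial gives g(k) = -6k - 2.
The coefficient of k is -6.

-6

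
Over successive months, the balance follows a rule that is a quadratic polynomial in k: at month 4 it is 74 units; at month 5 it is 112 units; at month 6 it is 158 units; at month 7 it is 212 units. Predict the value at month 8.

Write the value at k as f(k).
First differences: 38, 46, 54. Second differences: 8, 8.
Level-2 differences are constant, so f has degree 2.
Fitting a degree-2 polynomial gives f(k) = 4k² + 2k + 2.
Then f(8) = 274.

274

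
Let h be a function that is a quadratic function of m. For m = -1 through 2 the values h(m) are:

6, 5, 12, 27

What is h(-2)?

First differences: -1, 7, 15. Second differences: 8, 8.
Level-2 differences are constant, so h has degree 2.
Fitting a degree-2 polynomial gives h(m) = 4m² + 3m + 5.
Then h(-2) = 15.

15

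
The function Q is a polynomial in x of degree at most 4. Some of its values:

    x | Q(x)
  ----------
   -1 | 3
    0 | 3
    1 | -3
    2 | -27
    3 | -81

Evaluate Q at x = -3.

33

Write Q(x) = ax^4 + bx³ + cx² + dx + e; the 5 given values yield a linear system in the 5 coefficients.
Solving, the leading coefficient vanishes, and Q(x) = -2x³ - 3x² - x + 3.
Then Q(-3) = 33.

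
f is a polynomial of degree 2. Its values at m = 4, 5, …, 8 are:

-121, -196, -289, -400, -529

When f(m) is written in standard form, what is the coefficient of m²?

-9

First differences: -75, -93, -111, -129. Second differences: -18, -18, -18.
Level-2 differences are constant, so f has degree 2.
Fitting a degree-2 polynomial gives f(m) = -9m² + 6m - 1.
The coefficient of m² is -9.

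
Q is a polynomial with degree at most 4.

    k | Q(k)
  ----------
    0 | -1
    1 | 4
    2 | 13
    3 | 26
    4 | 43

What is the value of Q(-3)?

8

Write Q(k) = ak^4 + bk³ + ck² + dk + e; the 5 given values yield a linear system in the 5 coefficients.
Solving, the top 2 coefficients vanish, and Q(k) = 2k² + 3k - 1.
Then Q(-3) = 8.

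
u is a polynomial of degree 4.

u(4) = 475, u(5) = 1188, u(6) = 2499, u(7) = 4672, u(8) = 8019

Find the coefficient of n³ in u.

Write u(n) = an^4 + bn³ + cn² + dn + e; the 5 given values yield a linear system in the 5 coefficients.
Solving, u(n) = 2n^4 - 3n² + 2n + 3.
The coefficient of n³ is 0.

0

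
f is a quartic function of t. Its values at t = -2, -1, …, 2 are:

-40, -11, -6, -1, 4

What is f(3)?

-15

Write f(t) = at^4 + bt³ + ct² + dt + e; the 5 given values yield a linear system in the 5 coefficients.
Solving, f(t) = -t^4 + 2t³ + t² + 3t - 6.
Then f(3) = -15.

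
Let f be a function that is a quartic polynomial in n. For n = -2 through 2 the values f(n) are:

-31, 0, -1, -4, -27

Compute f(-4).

Write f(n) = an^4 + bn³ + cn² + dn + e; the 5 given values yield a linear system in the 5 coefficients.
Solving, f(n) = -2n^4 + n³ + n² - 3n - 1.
Then f(-4) = -549.

-549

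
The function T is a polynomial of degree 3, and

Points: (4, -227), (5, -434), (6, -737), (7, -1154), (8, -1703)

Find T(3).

Write T(k) = ak³ + bk² + ck + d; the 5 given values yield a linear system in the 4 coefficients.
Solving, T(k) = -3k³ - 3k² + 3k + 1.
Then T(3) = -98.

-98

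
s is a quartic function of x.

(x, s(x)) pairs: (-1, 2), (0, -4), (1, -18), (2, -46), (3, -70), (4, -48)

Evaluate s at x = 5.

86

Write s(x) = ax^4 + bx³ + cx² + dx + e; the 6 given values yield a linear system in the 5 coefficients.
Solving, s(x) = x^4 - 3x³ - 5x² - 7x - 4.
Then s(5) = 86.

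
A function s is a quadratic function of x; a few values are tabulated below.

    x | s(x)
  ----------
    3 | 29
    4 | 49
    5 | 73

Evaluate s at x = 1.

Write s(x) = ax² + bx + c; the 3 given values yield a linear system in the 3 coefficients.
Solving, s(x) = 2x² + 6x - 7.
Then s(1) = 1.

1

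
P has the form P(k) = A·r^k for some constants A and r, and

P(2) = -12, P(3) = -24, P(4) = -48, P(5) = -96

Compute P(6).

Consecutive ratio: -24/(-12) = 2, and -48/(-24) = 2, so r = 2.
Then A·2^2 = -12 gives A = -3, and P(k) = -3·2^k.
P(6) = -3·2^6 = -192.

-192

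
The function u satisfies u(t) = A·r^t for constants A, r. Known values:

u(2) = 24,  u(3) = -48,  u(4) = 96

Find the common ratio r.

-2

Consecutive ratio: -48/24 = -2, and 96/(-48) = -2, so r = -2.
Then A·(-2)^2 = 24 gives A = 6, and u(t) = 6·(-2)^t.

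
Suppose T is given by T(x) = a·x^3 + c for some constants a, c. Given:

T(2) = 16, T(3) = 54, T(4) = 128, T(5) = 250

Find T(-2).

From T(2) = 16 and T(3) = 54: 8a + c = 16 and 27a + c = 54.
Subtracting: 19a = 38, so a = 2; then c = 16 − 2·8 = 0.
So T(x) = 2x³ + 0, and T(-2) = -16.

-16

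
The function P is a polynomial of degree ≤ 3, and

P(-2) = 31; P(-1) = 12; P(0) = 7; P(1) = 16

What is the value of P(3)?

Write P(k) = ak³ + bk² + ck + d; the 4 given values yield a linear system in the 4 coefficients.
Solving, the leading coefficient vanishes, and P(k) = 7k² + 2k + 7.
Then P(3) = 76.

76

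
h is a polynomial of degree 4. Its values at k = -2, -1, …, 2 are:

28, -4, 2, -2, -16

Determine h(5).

Write h(k) = ak^4 + bk³ + ck² + dk + e; the 5 given values yield a linear system in the 5 coefficients.
Solving, h(k) = 2k^4 - 4k³ - 7k² + 5k + 2.
Then h(5) = 602.

602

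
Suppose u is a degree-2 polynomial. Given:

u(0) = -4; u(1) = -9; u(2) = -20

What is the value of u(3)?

-37

Write u(m) = am² + bm + c; the 3 given values yield a linear system in the 3 coefficients.
Solving, u(m) = -3m² - 2m - 4.
Then u(3) = -37.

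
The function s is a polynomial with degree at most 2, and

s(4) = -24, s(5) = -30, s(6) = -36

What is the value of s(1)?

Write s(x) = ax² + bx + c; the 3 given values yield a linear system in the 3 coefficients.
Solving, the leading coefficient vanishes, and s(x) = -6x.
Then s(1) = -6.

-6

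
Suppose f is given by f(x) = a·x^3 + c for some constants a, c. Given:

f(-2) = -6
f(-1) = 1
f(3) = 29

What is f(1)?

3

From f(-2) = -6 and f(-1) = 1: -8a + c = -6 and -1a + c = 1.
Subtracting: 7a = 7, so a = 1; then c = -6 − 1·(-8) = 2.
So f(x) = 1x³ + 2, and f(1) = 3.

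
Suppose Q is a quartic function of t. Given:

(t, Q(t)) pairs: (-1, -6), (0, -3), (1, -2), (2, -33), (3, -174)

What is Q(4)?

Write Q(t) = at^4 + bt³ + ct² + dt + e; the 5 given values yield a linear system in the 5 coefficients.
Solving, Q(t) = -2t^4 - t³ + t² + 3t - 3.
Then Q(4) = -551.

-551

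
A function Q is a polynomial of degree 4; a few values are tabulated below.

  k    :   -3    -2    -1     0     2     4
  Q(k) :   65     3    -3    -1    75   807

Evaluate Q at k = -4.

Write Q(k) = ak^4 + bk³ + ck² + dk + e; the 6 given values yield a linear system in the 5 coefficients.
Solving, Q(k) = 2k^4 + 4k³ + 2k² + 2k - 1.
Then Q(-4) = 279.

279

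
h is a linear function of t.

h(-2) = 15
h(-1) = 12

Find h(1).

6

Write h(t) = at + b; the 2 given values yield a linear system in the 2 coefficients.
Solving, h(t) = -3t + 9.
Then h(1) = 6.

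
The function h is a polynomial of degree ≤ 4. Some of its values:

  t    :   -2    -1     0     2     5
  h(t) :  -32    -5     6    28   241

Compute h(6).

408

Write h(t) = at^4 + bt³ + ct² + dt + e; the 5 given values yield a linear system in the 5 coefficients.
Solving, the leading coefficient vanishes, and h(t) = 2t³ - 2t² + 7t + 6.
Then h(6) = 408.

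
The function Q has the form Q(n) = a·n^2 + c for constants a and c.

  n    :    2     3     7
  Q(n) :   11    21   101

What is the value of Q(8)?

From Q(2) = 11 and Q(3) = 21: 4a + c = 11 and 9a + c = 21.
Subtracting: 5a = 10, so a = 2; then c = 11 − 2·4 = 3.
So Q(n) = 2n² + 3, and Q(8) = 131.

131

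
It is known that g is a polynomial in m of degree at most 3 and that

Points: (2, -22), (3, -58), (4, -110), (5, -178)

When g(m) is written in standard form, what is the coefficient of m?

Write g(m) = am³ + bm² + cm + d; the 4 given values yield a linear system in the 4 coefficients.
Solving, the leading coefficient vanishes, and g(m) = -8m² + 4m + 2.
The coefficient of m is 4.

4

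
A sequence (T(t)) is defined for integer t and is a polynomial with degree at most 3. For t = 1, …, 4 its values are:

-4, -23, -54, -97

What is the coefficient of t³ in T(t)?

First differences: -19, -31, -43. Second differences: -12, -12.
Level-2 differences are constant, so T has degree 2.
Fitting a degree-2 polynomial gives T(t) = -6t² - t + 3.
The coefficient of t³ is 0.

0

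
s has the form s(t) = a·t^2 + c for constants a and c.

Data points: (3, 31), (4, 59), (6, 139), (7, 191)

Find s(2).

From s(3) = 31 and s(4) = 59: 9a + c = 31 and 16a + c = 59.
Subtracting: 7a = 28, so a = 4; then c = 31 − 4·9 = -5.
So s(t) = 4t² − 5, and s(2) = 11.

11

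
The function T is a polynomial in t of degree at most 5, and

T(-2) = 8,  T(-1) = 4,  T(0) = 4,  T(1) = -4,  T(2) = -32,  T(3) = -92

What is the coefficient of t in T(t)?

Write T(t) = at^5 + bt^4 + ct³ + dt² + et + p; the 6 given values yield a linear system in the 6 coefficients.
Solving, the top 2 coefficients vanish, and T(t) = -2t³ - 4t² - 2t + 4.
The coefficient of t is -2.

-2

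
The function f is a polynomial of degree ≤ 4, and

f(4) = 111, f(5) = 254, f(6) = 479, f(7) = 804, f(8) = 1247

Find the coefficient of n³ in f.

3

Write f(n) = an^4 + bn³ + cn² + dn + e; the 5 given values yield a linear system in the 5 coefficients.
Solving, the leading coefficient vanishes, and f(n) = 3n³ - 4n² - 4n - 1.
The coefficient of n³ is 3.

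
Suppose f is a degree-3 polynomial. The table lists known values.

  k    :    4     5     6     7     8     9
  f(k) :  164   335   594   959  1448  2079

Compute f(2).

14

Write f(k) = ak³ + bk² + ck + d; the 6 given values yield a linear system in the 4 coefficients.
Solving, f(k) = 3k³ - k² - 3k.
Then f(2) = 14.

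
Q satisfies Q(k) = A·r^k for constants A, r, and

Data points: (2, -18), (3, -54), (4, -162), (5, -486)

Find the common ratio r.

3

Consecutive ratio: -54/(-18) = 3, and -162/(-54) = 3, so r = 3.
Then A·3^2 = -18 gives A = -2, and Q(k) = -2·3^k.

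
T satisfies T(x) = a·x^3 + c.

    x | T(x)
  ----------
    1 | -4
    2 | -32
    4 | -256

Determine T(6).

From T(1) = -4 and T(2) = -32: 1a + c = -4 and 8a + c = -32.
Subtracting: 7a = -28, so a = -4; then c = -4 − (-4)·1 = 0.
So T(x) = -4x³ + 0, and T(6) = -864.

-864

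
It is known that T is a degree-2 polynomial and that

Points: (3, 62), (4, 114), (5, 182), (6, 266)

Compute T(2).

26

First differences: 52, 68, 84. Second differences: 16, 16.
Level-2 differences are constant, so T has degree 2.
Fitting a degree-2 polynomial gives T(t) = 8t² - 4t + 2.
Then T(2) = 26.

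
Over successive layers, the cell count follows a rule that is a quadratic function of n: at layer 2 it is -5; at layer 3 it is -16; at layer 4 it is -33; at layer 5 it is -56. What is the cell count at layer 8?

-161

Write the value at n as P(n).
First differences: -11, -17, -23. Second differences: -6, -6.
Level-2 differences are constant, so P has degree 2.
Fitting a degree-2 polynomial gives P(n) = -3n² + 4n - 1.
Then P(8) = -161.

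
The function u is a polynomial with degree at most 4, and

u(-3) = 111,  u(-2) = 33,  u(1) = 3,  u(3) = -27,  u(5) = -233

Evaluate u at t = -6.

Write u(t) = at^4 + bt³ + ct² + dt + e; the 5 given values yield a linear system in the 5 coefficients.
Solving, the leading coefficient vanishes, and u(t) = -3t³ + 5t² + 4t - 3.
Then u(-6) = 801.

801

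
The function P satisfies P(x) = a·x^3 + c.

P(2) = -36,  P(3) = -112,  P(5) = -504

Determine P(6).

-868

From P(2) = -36 and P(3) = -112: 8a + c = -36 and 27a + c = -112.
Subtracting: 19a = -76, so a = -4; then c = -36 − (-4)·8 = -4.
So P(x) = -4x³ − 4, and P(6) = -868.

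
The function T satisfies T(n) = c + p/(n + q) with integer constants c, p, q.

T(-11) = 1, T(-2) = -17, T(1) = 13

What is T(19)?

4

(T(n) − c)(n + q) = p for each data point; the three points give a linear system in c and q, then p follows.
Solving: c = 3, q = 1, p = 20, so T(n) = 3 + 20/(n + 1).
Then T(19) = 3 + 20/20 = 4.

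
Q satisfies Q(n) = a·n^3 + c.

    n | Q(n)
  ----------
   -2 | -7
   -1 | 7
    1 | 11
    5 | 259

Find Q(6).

441

From Q(-2) = -7 and Q(-1) = 7: -8a + c = -7 and -1a + c = 7.
Subtracting: 7a = 14, so a = 2; then c = -7 − 2·(-8) = 9.
So Q(n) = 2n³ + 9, and Q(6) = 441.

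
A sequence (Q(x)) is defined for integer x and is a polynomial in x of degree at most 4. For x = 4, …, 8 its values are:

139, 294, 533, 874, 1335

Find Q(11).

3618

First differences: 155, 239, 341, 461. Second differences: 84, 102, 120. Third differences: 18, 18.
Level-3 differences are constant, so Q has degree 3.
Fitting a degree-3 polynomial gives Q(x) = 3x³ - 3x² - x - 1.
Then Q(11) = 3618.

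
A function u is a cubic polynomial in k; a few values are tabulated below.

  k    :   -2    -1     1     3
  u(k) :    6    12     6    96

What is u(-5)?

Write u(k) = ak³ + bk² + ck + d; the 4 given values yield a linear system in the 4 coefficients.
Solving, u(k) = 3k³ + 3k² - 6k + 6.
Then u(-5) = -264.

-264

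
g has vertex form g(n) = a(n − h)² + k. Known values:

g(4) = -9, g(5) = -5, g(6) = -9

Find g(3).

First differences 4, -4; second difference -8 = 2a, so a = -4.
Expanding, the n-coefficient is −2ah = 8h; matching it to the data gives h = 5, and then k = -5.
So g(n) = -4(n − 5)² − 5.
g(3) = -4·(-2)² − 5 = -21.

-21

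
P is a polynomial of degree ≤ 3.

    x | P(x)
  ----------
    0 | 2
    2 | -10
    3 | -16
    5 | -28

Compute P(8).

Write P(x) = ax³ + bx² + cx + d; the 4 given values yield a linear system in the 4 coefficients.
Solving, the top 2 coefficients vanish, and P(x) = -6x + 2.
Then P(8) = -46.

-46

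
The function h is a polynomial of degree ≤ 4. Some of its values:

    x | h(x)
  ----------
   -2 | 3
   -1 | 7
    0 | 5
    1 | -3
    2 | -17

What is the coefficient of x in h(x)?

-5

First differences: 4, -2, -8, -14. Second differences: -6, -6, -6.
Level-2 differences are constant, so h has degree 2.
Fitting a degree-2 polynomial gives h(x) = -3x² - 5x + 5.
The coefficient of x is -5.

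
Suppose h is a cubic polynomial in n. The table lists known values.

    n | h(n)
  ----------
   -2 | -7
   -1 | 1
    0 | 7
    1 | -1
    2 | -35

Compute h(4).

-229

First differences: 8, 6, -8, -34. Second differences: -2, -14, -26. Third differences: -12, -12.
Level-3 differences are constant, so h has degree 3.
Fitting a degree-3 polynomial gives h(n) = -2n³ - 7n² + n + 7.
Then h(4) = -229.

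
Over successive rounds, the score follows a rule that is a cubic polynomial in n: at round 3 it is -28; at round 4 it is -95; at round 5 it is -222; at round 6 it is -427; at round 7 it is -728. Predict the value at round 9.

-1690

Write the value at n as P(n).
First differences: -67, -127, -205, -301. Second differences: -60, -78, -96. Third differences: -18, -18.
Level-3 differences are constant, so P has degree 3.
Fitting a degree-3 polynomial gives P(n) = -3n³ + 6n² + 2n - 7.
Then P(9) = -1690.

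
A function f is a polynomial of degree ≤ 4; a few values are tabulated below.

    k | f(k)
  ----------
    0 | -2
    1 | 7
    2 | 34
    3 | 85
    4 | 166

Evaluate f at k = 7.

649

First differences: 9, 27, 51, 81. Second differences: 18, 24, 30. Third differences: 6, 6.
Level-3 differences are constant, so f has degree 3.
Fitting a degree-3 polynomial gives f(k) = k³ + 6k² + 2k - 2.
Then f(7) = 649.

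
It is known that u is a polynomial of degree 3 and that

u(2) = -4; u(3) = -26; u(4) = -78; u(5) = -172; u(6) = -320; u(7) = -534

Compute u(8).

-826

First differences: -22, -52, -94, -148, -214. Second differences: -30, -42, -54, -66. Third differences: -12, -12, -12.
Level-3 differences are constant, so u has degree 3.
Fitting a degree-3 polynomial gives u(k) = -2k³ + 3k² + k - 2.
Then u(8) = -826.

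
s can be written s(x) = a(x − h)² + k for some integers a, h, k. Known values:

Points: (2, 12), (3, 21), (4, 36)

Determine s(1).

First differences 9, 15; second difference 6 = 2a, so a = 3.
Expanding, the x-coefficient is −2ah = -6h; matching it to the data gives h = 1, and then k = 9.
So s(x) = 3(x − 1)² + 9.
s(1) = 3·0² + 9 = 9.

9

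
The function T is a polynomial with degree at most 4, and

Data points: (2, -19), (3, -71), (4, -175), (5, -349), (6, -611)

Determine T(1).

Write T(k) = ak^4 + bk³ + ck² + dk + e; the 5 given values yield a linear system in the 5 coefficients.
Solving, the leading coefficient vanishes, and T(k) = -3k³ + k² + 1.
Then T(1) = -1.

-1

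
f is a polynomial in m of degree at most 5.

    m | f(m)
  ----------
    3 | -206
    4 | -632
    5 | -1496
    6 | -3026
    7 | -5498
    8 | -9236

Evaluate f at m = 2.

Write f(m) = am^5 + bm^4 + cm³ + dm² + em + p; the 6 given values yield a linear system in the 6 coefficients.
Solving, the leading coefficient vanishes, and f(m) = -2m^4 - 2m³ - m² + 5m + 4.
Then f(2) = -38.

-38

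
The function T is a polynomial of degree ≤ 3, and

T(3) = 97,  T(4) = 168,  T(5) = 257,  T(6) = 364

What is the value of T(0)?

First differences: 71, 89, 107. Second differences: 18, 18.
Level-2 differences are constant, so T has degree 2.
Fitting a degree-2 polynomial gives T(n) = 9n² + 8n - 8.
Then T(0) = -8.

-8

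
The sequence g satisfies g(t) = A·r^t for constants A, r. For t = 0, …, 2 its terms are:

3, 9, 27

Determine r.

Consecutive ratio: 9/3 = 3, and 27/9 = 3, so r = 3.
Then A·3^0 = 3 gives A = 3, and g(t) = 3·3^t.

3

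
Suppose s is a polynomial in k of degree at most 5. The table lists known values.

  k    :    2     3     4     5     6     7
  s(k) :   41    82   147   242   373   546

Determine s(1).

18

Write s(k) = ak^5 + bk^4 + ck³ + dk² + ek + p; the 6 given values yield a linear system in the 6 coefficients.
Solving, the top 2 coefficients vanish, and s(k) = k³ + 3k² + 7k + 7.
Then s(1) = 18.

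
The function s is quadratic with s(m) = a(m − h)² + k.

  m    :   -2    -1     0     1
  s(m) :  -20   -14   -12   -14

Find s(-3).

-30

First differences 6, 2, -2; second difference -4 = 2a, so a = -2.
Expanding, the m-coefficient is −2ah = 4h; matching it to the data gives h = 0, and then k = -12.
So s(m) = -2(m + 0)² − 12.
s(-3) = -2·(-3)² − 12 = -30.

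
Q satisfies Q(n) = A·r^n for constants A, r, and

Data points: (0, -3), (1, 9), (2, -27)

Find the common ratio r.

-3

Consecutive ratio: 9/(-3) = -3, and -27/9 = -3, so r = -3.
Then A·(-3)^0 = -3 gives A = -3, and Q(n) = -3·(-3)^n.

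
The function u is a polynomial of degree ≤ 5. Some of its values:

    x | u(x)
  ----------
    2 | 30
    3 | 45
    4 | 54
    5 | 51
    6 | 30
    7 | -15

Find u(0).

6

First differences: 15, 9, -3, -21, -45. Second differences: -6, -12, -18, -24. Third differences: -6, -6, -6.
Level-3 differences are constant, so u has degree 3.
Fitting a degree-3 polynomial gives u(x) = -x³ + 6x² + 4x + 6.
Then u(0) = 6.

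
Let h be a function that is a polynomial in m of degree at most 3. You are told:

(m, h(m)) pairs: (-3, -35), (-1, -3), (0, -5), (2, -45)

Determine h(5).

-195

Write h(m) = am³ + bm² + cm + d; the 4 given values yield a linear system in the 4 coefficients.
Solving, the leading coefficient vanishes, and h(m) = -6m² - 8m - 5.
Then h(5) = -195.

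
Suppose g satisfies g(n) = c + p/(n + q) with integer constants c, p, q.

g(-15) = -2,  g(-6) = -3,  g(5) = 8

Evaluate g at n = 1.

-10

(g(n) − c)(n + q) = p for each data point; the three points give a linear system in c and q, then p follows.
Solving: c = -1, q = -3, p = 18, so g(n) = -1 + 18/(n − 3).
Then g(1) = -1 + 18/(-2) = -10.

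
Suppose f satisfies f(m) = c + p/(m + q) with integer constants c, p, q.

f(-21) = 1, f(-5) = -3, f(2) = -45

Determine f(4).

51

(f(m) − c)(m + q) = p for each data point; the three points give a linear system in c and q, then p follows.
Solving: c = 3, q = -3, p = 48, so f(m) = 3 + 48/(m − 3).
Then f(4) = 3 + 48/1 = 51.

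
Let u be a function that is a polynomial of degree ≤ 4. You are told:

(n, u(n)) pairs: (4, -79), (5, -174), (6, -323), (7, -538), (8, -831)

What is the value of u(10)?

-1699

First differences: -95, -149, -215, -293. Second differences: -54, -66, -78. Third differences: -12, -12.
Level-3 differences are constant, so u has degree 3.
Fitting a degree-3 polynomial gives u(n) = -2n³ + 3n² + 1.
Then u(10) = -1699.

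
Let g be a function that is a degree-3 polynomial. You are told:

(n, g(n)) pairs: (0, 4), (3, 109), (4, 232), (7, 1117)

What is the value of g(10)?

3154

Write g(n) = an³ + bn² + cn + d; the 4 given values yield a linear system in the 4 coefficients.
Solving, g(n) = 3n³ + n² + 5n + 4.
Then g(10) = 3154.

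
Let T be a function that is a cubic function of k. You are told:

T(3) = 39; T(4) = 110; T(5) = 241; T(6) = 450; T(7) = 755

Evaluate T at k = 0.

Write T(k) = ak³ + bk² + ck + d; the 5 given values yield a linear system in the 4 coefficients.
Solving, T(k) = 3k³ - 6k² + 2k + 6.
Then T(0) = 6.

6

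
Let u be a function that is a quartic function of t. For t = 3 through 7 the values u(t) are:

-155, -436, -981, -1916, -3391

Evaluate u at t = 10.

Write u(t) = at^4 + bt³ + ct² + dt + e; the 5 given values yield a linear system in the 5 coefficients.
Solving, u(t) = -t^4 - 3t³ + t² - 2t + 4.
Then u(10) = -12916.

-12916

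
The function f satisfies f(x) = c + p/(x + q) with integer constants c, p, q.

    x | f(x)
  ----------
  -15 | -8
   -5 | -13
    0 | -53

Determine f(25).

(f(x) − c)(x + q) = p for each data point; the three points give a linear system in c and q, then p follows.
Solving: c = -5, q = -1, p = 48, so f(x) = -5 + 48/(x − 1).
Then f(25) = -5 + 48/24 = -3.

-3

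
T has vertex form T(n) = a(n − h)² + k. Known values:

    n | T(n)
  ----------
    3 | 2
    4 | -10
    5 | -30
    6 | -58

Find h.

2

First differences -12, -20, -28; second difference -8 = 2a, so a = -4.
Expanding, the n-coefficient is −2ah = 8h; matching it to the data gives h = 2, and then k = 6.
So T(n) = -4(n − 2)² + 6.
Hence h = 2.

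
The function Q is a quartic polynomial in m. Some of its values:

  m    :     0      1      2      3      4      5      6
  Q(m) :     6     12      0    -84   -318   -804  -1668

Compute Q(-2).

First differences: 6, -12, -84, -234, -486, -864. Second differences: -18, -72, -150, -252, -378. Third differences: -54, -78, -102, -126. Fourth differences: -24, -24, -24.
Level-4 differences are constant, so Q has degree 4.
Fitting a degree-4 polynomial gives Q(m) = -m^4 - 3m³ + 7m² + 3m + 6.
Then Q(-2) = 36.

36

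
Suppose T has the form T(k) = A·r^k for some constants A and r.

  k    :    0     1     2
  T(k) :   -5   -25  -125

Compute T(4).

Consecutive ratio: -25/(-5) = 5, and -125/(-25) = 5, so r = 5.
Then A·5^0 = -5 gives A = -5, and T(k) = -5·5^k.
T(4) = -5·5^4 = -3125.

-3125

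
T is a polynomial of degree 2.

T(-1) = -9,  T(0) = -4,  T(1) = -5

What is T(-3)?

-37

Write T(t) = at² + bt + c; the 3 given values yield a linear system in the 3 coefficients.
Solving, T(t) = -3t² + 2t - 4.
Then T(-3) = -37.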